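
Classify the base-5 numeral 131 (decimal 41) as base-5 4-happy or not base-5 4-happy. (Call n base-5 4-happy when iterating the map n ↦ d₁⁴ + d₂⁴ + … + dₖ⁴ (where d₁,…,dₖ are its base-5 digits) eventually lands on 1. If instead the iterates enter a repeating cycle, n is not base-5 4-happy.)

41 = (1,3,1)_5 → 1⁴ + 3⁴ + 1⁴ = 1 + 81 + 1 = 83
83 = (3,1,3)_5 → 3⁴ + 1⁴ + 3⁴ = 81 + 1 + 81 = 163
163 = (1,1,2,3)_5 → 1⁴ + 1⁴ + 2⁴ + 3⁴ = 1 + 1 + 16 + 81 = 99
99 = (3,4,4)_5 → 3⁴ + 4⁴ + 4⁴ = 81 + 256 + 256 = 593
593 = (4,3,3,3)_5 → 4⁴ + 3⁴ + 3⁴ + 3⁴ = 256 + 81 + 81 + 81 = 499
499 = (3,4,4,4)_5 → 3⁴ + 4⁴ + 4⁴ + 4⁴ = 81 + 256 + 256 + 256 = 849
849 = (1,1,3,4,4)_5 → 1⁴ + 1⁴ + 3⁴ + 4⁴ + 4⁴ = 1 + 1 + 81 + 256 + 256 = 595
595 = (4,3,4,0)_5 → 4⁴ + 3⁴ + 4⁴ + 0⁴ = 256 + 81 + 256 + 0 = 593  — 593 already seen; the sequence cycles without reaching 1.

not base-5 4-happy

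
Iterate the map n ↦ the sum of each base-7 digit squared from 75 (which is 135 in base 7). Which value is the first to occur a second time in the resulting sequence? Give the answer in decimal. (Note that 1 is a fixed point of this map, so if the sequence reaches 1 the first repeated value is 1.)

25

75 = (1,3,5)_7 → 1² + 3² + 5² = 1 + 9 + 25 = 35
35 = (5,0)_7 → 5² + 0² = 25 + 0 = 25
25 = (3,4)_7 → 3² + 4² = 9 + 16 = 25  — 25 already appeared earlier.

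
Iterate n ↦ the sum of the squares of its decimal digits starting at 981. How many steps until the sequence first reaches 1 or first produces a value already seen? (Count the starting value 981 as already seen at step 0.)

981 → 146
146 → 53
53 → 34
34 → 25
25 → 29
29 → 85
85 → 89
89 → 145
145 → 42
42 → 20
20 → 4
4 → 16
16 → 37
37 → 58
58 → 89  — 89 repeats.
That took 15 steps.

15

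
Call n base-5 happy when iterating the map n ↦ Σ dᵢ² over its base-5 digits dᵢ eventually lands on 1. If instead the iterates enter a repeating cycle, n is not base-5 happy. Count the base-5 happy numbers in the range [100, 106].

1

100: 100 → 16 → 10 → 4 → 16  (repeats 16)
101: 101 → 17 → 13 → 13  (repeats 13)
102: 102 → 20 → 16 → 10 → 4 → 16  (repeats 16)
103: 103 → 25 → 1  (reaches 1)
104: 104 → 32 → 6 → 2 → 4 → 16 → 10 → 4  (repeats 4)
105: 105 → 17 → 13 → 13  (repeats 13)
106: 106 → 18 → 18  (repeats 18)
base-5 happy: 103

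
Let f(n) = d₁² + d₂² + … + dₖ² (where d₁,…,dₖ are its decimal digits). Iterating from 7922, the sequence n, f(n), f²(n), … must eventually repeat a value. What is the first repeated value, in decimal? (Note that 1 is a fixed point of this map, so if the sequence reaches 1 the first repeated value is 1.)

7922 → 7² + 9² + 2² + 2² = 138
138 → 1² + 3² + 8² = 74
74 → 7² + 4² = 65
65 → 6² + 5² = 61
61 → 6² + 1² = 37
37 → 3² + 7² = 58
58 → 5² + 8² = 89
89 → 8² + 9² = 145
145 → 1² + 4² + 5² = 42
42 → 4² + 2² = 20
20 → 2² + 0² = 4
4 → 4² = 16
16 → 1² + 6² = 37  — 37 already appeared earlier.

37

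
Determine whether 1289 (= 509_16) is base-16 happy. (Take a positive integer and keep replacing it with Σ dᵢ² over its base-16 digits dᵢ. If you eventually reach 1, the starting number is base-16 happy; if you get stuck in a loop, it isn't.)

base-16 happy

1289 = (5,0,9)_16 → 5² + 0² + 9² = 106
106 = (6,10)_16 → 6² + 10² = 136
136 = (8,8)_16 → 8² + 8² = 128
128 = (8,0)_16 → 8² + 0² = 64
64 = (4,0)_16 → 4² + 0² = 16
16 = (1,0)_16 → 1² + 0² = 1  — reached 1.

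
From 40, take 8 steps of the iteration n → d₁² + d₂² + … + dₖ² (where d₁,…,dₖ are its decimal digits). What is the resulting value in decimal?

4

40 → 4² + 0² = 16
16 → 1² + 6² = 37
37 → 3² + 7² = 58
58 → 5² + 8² = 89
89 → 8² + 9² = 145
145 → 1² + 4² + 5² = 42
42 → 4² + 2² = 20
20 → 2² + 0² = 4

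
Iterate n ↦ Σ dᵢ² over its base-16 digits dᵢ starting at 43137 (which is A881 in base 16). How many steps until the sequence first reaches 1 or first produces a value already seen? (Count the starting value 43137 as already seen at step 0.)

43137 = (10,8,8,1)_16 → 10² + 8² + 8² + 1² = 100 + 64 + 64 + 1 = 229
229 = (14,5)_16 → 14² + 5² = 196 + 25 = 221
221 = (13,13)_16 → 13² + 13² = 169 + 169 = 338
338 = (1,5,2)_16 → 1² + 5² + 2² = 1 + 25 + 4 = 30
30 = (1,14)_16 → 1² + 14² = 1 + 196 = 197
197 = (12,5)_16 → 12² + 5² = 144 + 25 = 169
169 = (10,9)_16 → 10² + 9² = 100 + 81 = 181
181 = (11,5)_16 → 11² + 5² = 121 + 25 = 146
146 = (9,2)_16 → 9² + 2² = 81 + 4 = 85
85 = (5,5)_16 → 5² + 5² = 25 + 25 = 50
50 = (3,2)_16 → 3² + 2² = 9 + 4 = 13
13 = (13)_16 → 13² = 169  — 169 repeats.
That took 12 steps.

12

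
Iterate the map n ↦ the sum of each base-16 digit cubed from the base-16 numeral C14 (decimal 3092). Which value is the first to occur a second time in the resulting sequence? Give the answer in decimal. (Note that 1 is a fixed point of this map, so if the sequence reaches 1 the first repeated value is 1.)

3092 = (12,1,4)_16 → 12³ + 1³ + 4³ = 1728 + 1 + 64 = 1793
1793 = (7,0,1)_16 → 7³ + 0³ + 1³ = 343 + 0 + 1 = 344
344 = (1,5,8)_16 → 1³ + 5³ + 8³ = 1 + 125 + 512 = 638
638 = (2,7,14)_16 → 2³ + 7³ + 14³ = 8 + 343 + 2744 = 3095
3095 = (12,1,7)_16 → 12³ + 1³ + 7³ = 1728 + 1 + 343 = 2072
2072 = (8,1,8)_16 → 8³ + 1³ + 8³ = 512 + 1 + 512 = 1025
1025 = (4,0,1)_16 → 4³ + 0³ + 1³ = 64 + 0 + 1 = 65
65 = (4,1)_16 → 4³ + 1³ = 64 + 1 = 65  — 65 already appeared earlier.

65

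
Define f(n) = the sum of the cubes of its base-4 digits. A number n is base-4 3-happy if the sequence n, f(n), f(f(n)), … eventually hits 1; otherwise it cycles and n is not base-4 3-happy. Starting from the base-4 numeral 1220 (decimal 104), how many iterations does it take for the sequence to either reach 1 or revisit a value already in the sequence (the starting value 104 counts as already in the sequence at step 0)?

104 = (1,2,2,0)_4 → 17
17 = (1,0,1)_4 → 2
2 = (2)_4 → 8
8 = (2,0)_4 → 8  — 8 repeats.
That took 4 steps.

4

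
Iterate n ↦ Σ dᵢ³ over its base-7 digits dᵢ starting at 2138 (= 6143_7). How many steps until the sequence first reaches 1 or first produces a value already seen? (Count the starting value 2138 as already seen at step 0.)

2138 = (6,1,4,3)_7 → 6³ + 1³ + 4³ + 3³ = 216 + 1 + 64 + 27 = 308
308 = (6,2,0)_7 → 6³ + 2³ + 0³ = 216 + 8 + 0 = 224
224 = (4,4,0)_7 → 4³ + 4³ + 0³ = 64 + 64 + 0 = 128
128 = (2,4,2)_7 → 2³ + 4³ + 2³ = 8 + 64 + 8 = 80
80 = (1,4,3)_7 → 1³ + 4³ + 3³ = 1 + 64 + 27 = 92
92 = (1,6,1)_7 → 1³ + 6³ + 1³ = 1 + 216 + 1 = 218
218 = (4,3,1)_7 → 4³ + 3³ + 1³ = 64 + 27 + 1 = 92  — 92 repeats.
That took 7 steps.

7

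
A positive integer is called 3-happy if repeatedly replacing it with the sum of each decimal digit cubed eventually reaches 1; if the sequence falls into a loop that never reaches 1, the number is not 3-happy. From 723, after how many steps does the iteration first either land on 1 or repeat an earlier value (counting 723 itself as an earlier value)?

11

723 → 7³ + 2³ + 3³ = 378
378 → 3³ + 7³ + 8³ = 882
882 → 8³ + 8³ + 2³ = 1032
1032 → 1³ + 0³ + 3³ + 2³ = 36
36 → 3³ + 6³ = 243
243 → 2³ + 4³ + 3³ = 99
99 → 9³ + 9³ = 1458
1458 → 1³ + 4³ + 5³ + 8³ = 702
702 → 7³ + 0³ + 2³ = 351
351 → 3³ + 5³ + 1³ = 153
153 → 1³ + 5³ + 3³ = 153  — 153 repeats.
That took 11 steps.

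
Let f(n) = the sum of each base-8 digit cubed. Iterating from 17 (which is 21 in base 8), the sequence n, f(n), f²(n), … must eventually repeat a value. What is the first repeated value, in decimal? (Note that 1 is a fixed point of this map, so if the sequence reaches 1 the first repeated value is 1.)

17 = (2,1)_8 → 2³ + 1³ = 8 + 1 = 9
9 = (1,1)_8 → 1³ + 1³ = 1 + 1 = 2
2 = (2)_8 → 2³ = 8
8 = (1,0)_8 → 1³ + 0³ = 1 + 0 = 1  — reached the fixed point 1.
1 → 1, so 1 is the first repeated value.

1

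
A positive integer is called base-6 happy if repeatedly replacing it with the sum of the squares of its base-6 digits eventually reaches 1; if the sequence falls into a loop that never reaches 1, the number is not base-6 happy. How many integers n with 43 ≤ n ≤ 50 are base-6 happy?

43: 43 → 3 → 9 → 10 → 17 → 29 → 41 → 26 → 20 → 13 → 5 → 25 → 17  — not base-6 happy
44: 44 → 6 → 1  — base-6 happy
45: 45 → 11 → 26 → 20 → 13 → 5 → 25 → 17 → 29 → 41 → 26  — not base-6 happy
46: 46 → 18 → 9 → 10 → 17 → 29 → 41 → 26 → 20 → 13 → 5 → 25 → 17  — not base-6 happy
47: 47 → 27 → 25 → 17 → 29 → 41 → 26 → 20 → 13 → 5 → 25  — not base-6 happy
48: 48 → 5 → 25 → 17 → 29 → 41 → 26 → 20 → 13 → 5  — not base-6 happy
49: 49 → 6 → 1  — base-6 happy
50: 50 → 9 → 10 → 17 → 29 → 41 → 26 → 20 → 13 → 5 → 25 → 17  — not base-6 happy
base-6 happy: 44, 49

2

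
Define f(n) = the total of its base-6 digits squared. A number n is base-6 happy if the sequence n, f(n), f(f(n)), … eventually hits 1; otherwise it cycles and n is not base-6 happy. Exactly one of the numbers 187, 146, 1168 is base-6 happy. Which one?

187: 187 → 27 → 25 → 17 → 29 → 41 → 26 → 20 → 13 → 5 → 25  — repeats 25 (not base-6 happy)
146: 146 → 20 → 13 → 5 → 25 → 17 → 29 → 41 → 26 → 20  — repeats 20 (not base-6 happy)
1168: 1168 → 49 → 6 → 1  — reaches 1 (base-6 happy)

1168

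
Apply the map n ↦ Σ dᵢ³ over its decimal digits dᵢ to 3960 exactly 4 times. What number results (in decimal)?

153

3960 → 3³ + 9³ + 6³ + 0³ = 27 + 729 + 216 + 0 = 972
972 → 9³ + 7³ + 2³ = 729 + 343 + 8 = 1080
1080 → 1³ + 0³ + 8³ + 0³ = 1 + 0 + 512 + 0 = 513
513 → 5³ + 1³ + 3³ = 125 + 1 + 27 = 153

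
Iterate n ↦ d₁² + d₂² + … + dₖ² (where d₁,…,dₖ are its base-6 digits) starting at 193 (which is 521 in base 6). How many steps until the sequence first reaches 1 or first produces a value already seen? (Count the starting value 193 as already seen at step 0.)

10

193 = (5,2,1)_6 → 5² + 2² + 1² = 30
30 = (5,0)_6 → 5² + 0² = 25
25 = (4,1)_6 → 4² + 1² = 17
17 = (2,5)_6 → 2² + 5² = 29
29 = (4,5)_6 → 4² + 5² = 41
41 = (1,0,5)_6 → 1² + 0² + 5² = 26
26 = (4,2)_6 → 4² + 2² = 20
20 = (3,2)_6 → 3² + 2² = 13
13 = (2,1)_6 → 2² + 1² = 5
5 = (5)_6 → 5² = 25  — 25 repeats.
That took 10 steps.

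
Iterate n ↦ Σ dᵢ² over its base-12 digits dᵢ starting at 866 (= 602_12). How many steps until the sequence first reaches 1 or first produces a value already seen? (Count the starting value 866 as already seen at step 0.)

866 = (6,0,2)_12 → 40
40 = (3,4)_12 → 25
25 = (2,1)_12 → 5
5 = (5)_12 → 25  — 25 repeats.
That took 4 steps.

4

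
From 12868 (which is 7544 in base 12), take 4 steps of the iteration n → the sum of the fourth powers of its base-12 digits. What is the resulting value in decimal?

3538

12868 = (7,5,4,4)_12 → 3538
3538 = (2,0,6,10)_12 → 11312
11312 = (6,6,6,8)_12 → 7984
7984 = (4,7,5,4)_12 → 3538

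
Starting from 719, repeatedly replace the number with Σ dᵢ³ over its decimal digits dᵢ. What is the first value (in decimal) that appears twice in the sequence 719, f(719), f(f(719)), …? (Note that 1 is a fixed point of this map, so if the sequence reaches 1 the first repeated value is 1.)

719 → 7³ + 1³ + 9³ = 343 + 1 + 729 = 1073
1073 → 1³ + 0³ + 7³ + 3³ = 1 + 0 + 343 + 27 = 371
371 → 3³ + 7³ + 1³ = 27 + 343 + 1 = 371  — 371 already appeared earlier.

371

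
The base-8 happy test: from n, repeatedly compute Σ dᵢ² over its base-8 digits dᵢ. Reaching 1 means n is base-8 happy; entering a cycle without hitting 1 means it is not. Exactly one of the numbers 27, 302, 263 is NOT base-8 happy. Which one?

263

27: 27 → 18 → 8 → 1  — reaches 1 (base-8 happy)
302: 302 → 77 → 27 → 18 → 8 → 1  — reaches 1 (base-8 happy)
263: 263 → 65 → 2 → 4 → 16 → 4  — repeats 4 (not base-8 happy)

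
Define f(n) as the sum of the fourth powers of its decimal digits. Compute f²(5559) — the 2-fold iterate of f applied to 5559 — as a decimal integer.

5729

5559 → 5⁴ + 5⁴ + 5⁴ + 9⁴ = 625 + 625 + 625 + 6561 = 8436
8436 → 8⁴ + 4⁴ + 3⁴ + 6⁴ = 4096 + 256 + 81 + 1296 = 5729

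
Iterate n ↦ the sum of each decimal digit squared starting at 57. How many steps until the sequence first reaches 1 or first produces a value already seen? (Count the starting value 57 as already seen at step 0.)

12

57 → 5² + 7² = 25 + 49 = 74
74 → 7² + 4² = 49 + 16 = 65
65 → 6² + 5² = 36 + 25 = 61
61 → 6² + 1² = 36 + 1 = 37
37 → 3² + 7² = 9 + 49 = 58
58 → 5² + 8² = 25 + 64 = 89
89 → 8² + 9² = 64 + 81 = 145
145 → 1² + 4² + 5² = 1 + 16 + 25 = 42
42 → 4² + 2² = 16 + 4 = 20
20 → 2² + 0² = 4 + 0 = 4
4 → 4² = 16
16 → 1² + 6² = 1 + 36 = 37  — 37 repeats.
That took 12 steps.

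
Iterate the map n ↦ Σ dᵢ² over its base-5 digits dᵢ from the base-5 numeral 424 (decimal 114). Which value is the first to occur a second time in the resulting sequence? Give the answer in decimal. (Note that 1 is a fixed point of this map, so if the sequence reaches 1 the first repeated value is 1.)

4

114 = (4,2,4)_5 → 4² + 2² + 4² = 36
36 = (1,2,1)_5 → 1² + 2² + 1² = 6
6 = (1,1)_5 → 1² + 1² = 2
2 = (2)_5 → 2² = 4
4 = (4)_5 → 4² = 16
16 = (3,1)_5 → 3² + 1² = 10
10 = (2,0)_5 → 2² + 0² = 4  — 4 already appeared earlier.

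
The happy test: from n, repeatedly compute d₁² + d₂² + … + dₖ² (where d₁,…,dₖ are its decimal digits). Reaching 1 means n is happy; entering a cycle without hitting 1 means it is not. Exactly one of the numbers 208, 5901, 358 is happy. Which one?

208: 208 → 68 → 100 → 1  — reaches 1 (happy)
5901: 5901 → 107 → 50 → 25 → 29 → 85 → 89 → 145 → 42 → 20 → 4 → 16 → 37 → 58 → 89  — repeats 89 (not happy)
358: 358 → 98 → 145 → 42 → 20 → 4 → 16 → 37 → 58 → 89 → 145  — repeats 145 (not happy)

208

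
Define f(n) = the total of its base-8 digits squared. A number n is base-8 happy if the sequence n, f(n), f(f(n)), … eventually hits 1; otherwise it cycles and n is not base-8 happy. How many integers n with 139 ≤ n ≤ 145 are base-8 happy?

139: 139 → 14 → 37 → 41 → 26 → 13 → 26  — not base-8 happy
140: 140 → 21 → 29 → 34 → 20 → 20  — not base-8 happy
141: 141 → 30 → 45 → 50 → 40 → 25 → 10 → 5 → 25  — not base-8 happy
142: 142 → 41 → 26 → 13 → 26  — not base-8 happy
143: 143 → 54 → 72 → 2 → 4 → 16 → 4  — not base-8 happy
144: 144 → 8 → 1  — base-8 happy
145: 145 → 9 → 2 → 4 → 16 → 4  — not base-8 happy
base-8 happy: 144

1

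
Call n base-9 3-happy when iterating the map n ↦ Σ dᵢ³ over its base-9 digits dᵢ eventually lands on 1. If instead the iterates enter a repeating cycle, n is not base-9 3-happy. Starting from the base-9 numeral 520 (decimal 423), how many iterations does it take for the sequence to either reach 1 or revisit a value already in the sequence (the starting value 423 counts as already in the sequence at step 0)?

423 = (5,2,0)_9 → 5³ + 2³ + 0³ = 133
133 = (1,5,7)_9 → 1³ + 5³ + 7³ = 469
469 = (5,7,1)_9 → 5³ + 7³ + 1³ = 469  — 469 repeats.
That took 3 steps.

3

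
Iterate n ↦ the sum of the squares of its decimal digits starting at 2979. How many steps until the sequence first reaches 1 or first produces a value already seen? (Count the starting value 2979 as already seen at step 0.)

15

2979 → 2² + 9² + 7² + 9² = 4 + 81 + 49 + 81 = 215
215 → 2² + 1² + 5² = 4 + 1 + 25 = 30
30 → 3² + 0² = 9 + 0 = 9
9 → 9² = 81
81 → 8² + 1² = 64 + 1 = 65
65 → 6² + 5² = 36 + 25 = 61
61 → 6² + 1² = 36 + 1 = 37
37 → 3² + 7² = 9 + 49 = 58
58 → 5² + 8² = 25 + 64 = 89
89 → 8² + 9² = 64 + 81 = 145
145 → 1² + 4² + 5² = 1 + 16 + 25 = 42
42 → 4² + 2² = 16 + 4 = 20
20 → 2² + 0² = 4 + 0 = 4
4 → 4² = 16
16 → 1² + 6² = 1 + 36 = 37  — 37 repeats.
That took 15 steps.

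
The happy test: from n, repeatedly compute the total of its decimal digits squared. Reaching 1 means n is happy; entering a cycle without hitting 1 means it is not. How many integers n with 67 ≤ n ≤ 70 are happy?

67: 67 → 85 → 89 → 145 → 42 → 20 → 4 → 16 → 37 → 58 → 89  — not happy
68: 68 → 100 → 1  — happy
69: 69 → 117 → 51 → 26 → 40 → 16 → 37 → 58 → 89 → 145 → 42 → 20 → 4 → 16  — not happy
70: 70 → 49 → 97 → 130 → 10 → 1  — happy
happy: 68, 70

2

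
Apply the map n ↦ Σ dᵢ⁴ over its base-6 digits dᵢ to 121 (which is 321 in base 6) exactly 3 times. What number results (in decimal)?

17

121 = (3,2,1)_6 → 98
98 = (2,4,2)_6 → 288
288 = (1,2,0,0)_6 → 17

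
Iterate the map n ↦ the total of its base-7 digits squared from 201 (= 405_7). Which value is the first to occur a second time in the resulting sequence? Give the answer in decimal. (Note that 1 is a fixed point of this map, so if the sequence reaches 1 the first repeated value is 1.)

45

201 = (4,0,5)_7 → 4² + 0² + 5² = 41
41 = (5,6)_7 → 5² + 6² = 61
61 = (1,1,5)_7 → 1² + 1² + 5² = 27
27 = (3,6)_7 → 3² + 6² = 45
45 = (6,3)_7 → 6² + 3² = 45  — 45 already appeared earlier.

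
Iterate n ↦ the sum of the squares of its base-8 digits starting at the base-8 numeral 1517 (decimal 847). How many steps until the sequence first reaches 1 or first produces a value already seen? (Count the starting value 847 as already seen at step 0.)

4

847 = (1,5,1,7)_8 → 1² + 5² + 1² + 7² = 76
76 = (1,1,4)_8 → 1² + 1² + 4² = 18
18 = (2,2)_8 → 2² + 2² = 8
8 = (1,0)_8 → 1² + 0² = 1  — reached 1.
That took 4 steps.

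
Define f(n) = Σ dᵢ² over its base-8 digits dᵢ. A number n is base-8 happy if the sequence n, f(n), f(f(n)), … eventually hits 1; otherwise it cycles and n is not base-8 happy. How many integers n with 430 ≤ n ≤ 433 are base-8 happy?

1

430: 430 → 97 → 18 → 8 → 1  — base-8 happy
431: 431 → 110 → 62 → 85 → 30 → 45 → 50 → 40 → 25 → 10 → 5 → 25  — not base-8 happy
432: 432 → 72 → 2 → 4 → 16 → 4  — not base-8 happy
433: 433 → 73 → 3 → 9 → 2 → 4 → 16 → 4  — not base-8 happy
base-8 happy: 430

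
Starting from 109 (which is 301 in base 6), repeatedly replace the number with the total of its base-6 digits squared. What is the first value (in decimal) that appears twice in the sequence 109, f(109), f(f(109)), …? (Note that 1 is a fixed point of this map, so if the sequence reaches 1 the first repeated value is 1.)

109 = (3,0,1)_6 → 3² + 0² + 1² = 9 + 0 + 1 = 10
10 = (1,4)_6 → 1² + 4² = 1 + 16 = 17
17 = (2,5)_6 → 2² + 5² = 4 + 25 = 29
29 = (4,5)_6 → 4² + 5² = 16 + 25 = 41
41 = (1,0,5)_6 → 1² + 0² + 5² = 1 + 0 + 25 = 26
26 = (4,2)_6 → 4² + 2² = 16 + 4 = 20
20 = (3,2)_6 → 3² + 2² = 9 + 4 = 13
13 = (2,1)_6 → 2² + 1² = 4 + 1 = 5
5 = (5)_6 → 5² = 25
25 = (4,1)_6 → 4² + 1² = 16 + 1 = 17  — 17 already appeared earlier.

17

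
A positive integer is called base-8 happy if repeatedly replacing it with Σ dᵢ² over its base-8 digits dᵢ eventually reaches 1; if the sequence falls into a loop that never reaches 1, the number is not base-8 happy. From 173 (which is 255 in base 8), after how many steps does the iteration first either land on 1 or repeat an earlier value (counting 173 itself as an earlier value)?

173 = (2,5,5)_8 → 2² + 5² + 5² = 4 + 25 + 25 = 54
54 = (6,6)_8 → 6² + 6² = 36 + 36 = 72
72 = (1,1,0)_8 → 1² + 1² + 0² = 1 + 1 + 0 = 2
2 = (2)_8 → 2² = 4
4 = (4)_8 → 4² = 16
16 = (2,0)_8 → 2² + 0² = 4 + 0 = 4  — 4 repeats.
That took 6 steps.

6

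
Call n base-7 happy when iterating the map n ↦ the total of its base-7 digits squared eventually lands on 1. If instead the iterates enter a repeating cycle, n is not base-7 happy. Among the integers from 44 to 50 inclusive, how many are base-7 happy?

44: 44 → 40 → 50 → 2 → 4 → 16 → 8 → 2  (repeats 2)
45: 45 → 45  (repeats 45)
46: 46 → 52 → 10 → 10  (repeats 10)
47: 47 → 61 → 27 → 45 → 45  (repeats 45)
48: 48 → 72 → 14 → 4 → 16 → 8 → 2 → 4  (repeats 4)
49: 49 → 1  (reaches 1)
50: 50 → 2 → 4 → 16 → 8 → 2  (repeats 2)
base-7 happy: 49

1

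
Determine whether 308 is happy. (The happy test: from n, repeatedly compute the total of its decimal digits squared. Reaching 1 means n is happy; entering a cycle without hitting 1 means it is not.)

not happy

308 → 3² + 0² + 8² = 73
73 → 7² + 3² = 58
58 → 5² + 8² = 89
89 → 8² + 9² = 145
145 → 1² + 4² + 5² = 42
42 → 4² + 2² = 20
20 → 2² + 0² = 4
4 → 4² = 16
16 → 1² + 6² = 37
37 → 3² + 7² = 58  — 58 already seen; the sequence cycles without reaching 1.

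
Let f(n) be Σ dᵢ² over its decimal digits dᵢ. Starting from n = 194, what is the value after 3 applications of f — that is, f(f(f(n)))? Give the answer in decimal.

42

194 → 1² + 9² + 4² = 1 + 81 + 16 = 98
98 → 9² + 8² = 81 + 64 = 145
145 → 1² + 4² + 5² = 1 + 16 + 25 = 42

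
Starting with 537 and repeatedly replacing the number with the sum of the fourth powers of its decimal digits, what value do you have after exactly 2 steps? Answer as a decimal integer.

537 → 5⁴ + 3⁴ + 7⁴ = 625 + 81 + 2401 = 3107
3107 → 3⁴ + 1⁴ + 0⁴ + 7⁴ = 81 + 1 + 0 + 2401 = 2483

2483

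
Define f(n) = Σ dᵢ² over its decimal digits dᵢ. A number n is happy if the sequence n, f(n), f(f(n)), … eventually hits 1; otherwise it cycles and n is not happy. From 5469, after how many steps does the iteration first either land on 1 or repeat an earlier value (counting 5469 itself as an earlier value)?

14

5469 → 5² + 4² + 6² + 9² = 158
158 → 1² + 5² + 8² = 90
90 → 9² + 0² = 81
81 → 8² + 1² = 65
65 → 6² + 5² = 61
61 → 6² + 1² = 37
37 → 3² + 7² = 58
58 → 5² + 8² = 89
89 → 8² + 9² = 145
145 → 1² + 4² + 5² = 42
42 → 4² + 2² = 20
20 → 2² + 0² = 4
4 → 4² = 16
16 → 1² + 6² = 37  — 37 repeats.
That took 14 steps.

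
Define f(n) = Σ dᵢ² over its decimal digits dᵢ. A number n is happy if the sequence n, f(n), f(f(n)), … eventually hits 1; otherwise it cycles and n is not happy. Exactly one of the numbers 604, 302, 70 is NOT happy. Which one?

604

604: 604 → 52 → 29 → 85 → 89 → 145 → 42 → 20 → 4 → 16 → 37 → 58 → 89  — repeats 89 (not happy)
302: 302 → 13 → 10 → 1  — reaches 1 (happy)
70: 70 → 49 → 97 → 130 → 10 → 1  — reaches 1 (happy)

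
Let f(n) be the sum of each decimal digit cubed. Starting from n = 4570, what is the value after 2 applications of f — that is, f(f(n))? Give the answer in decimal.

4570 → 4³ + 5³ + 7³ + 0³ = 532
532 → 5³ + 3³ + 2³ = 160

160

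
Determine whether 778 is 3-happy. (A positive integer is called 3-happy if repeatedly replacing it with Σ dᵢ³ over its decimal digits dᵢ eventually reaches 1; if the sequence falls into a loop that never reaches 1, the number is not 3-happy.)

778 → 7³ + 7³ + 8³ = 1198
1198 → 1³ + 1³ + 9³ + 8³ = 1243
1243 → 1³ + 2³ + 4³ + 3³ = 100
100 → 1³ + 0³ + 0³ = 1  — reached 1.

3-happy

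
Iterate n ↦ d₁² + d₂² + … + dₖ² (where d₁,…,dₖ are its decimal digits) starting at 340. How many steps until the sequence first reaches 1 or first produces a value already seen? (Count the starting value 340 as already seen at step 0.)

340 → 3² + 4² + 0² = 25
25 → 2² + 5² = 29
29 → 2² + 9² = 85
85 → 8² + 5² = 89
89 → 8² + 9² = 145
145 → 1² + 4² + 5² = 42
42 → 4² + 2² = 20
20 → 2² + 0² = 4
4 → 4² = 16
16 → 1² + 6² = 37
37 → 3² + 7² = 58
58 → 5² + 8² = 89  — 89 repeats.
That took 12 steps.

12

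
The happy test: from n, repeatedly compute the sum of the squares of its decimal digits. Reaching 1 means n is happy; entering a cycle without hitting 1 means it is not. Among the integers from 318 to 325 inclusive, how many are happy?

318: 318 → 74 → 65 → 61 → 37 → 58 → 89 → 145 → 42 → 20 → 4 → 16 → 37  — not happy
319: 319 → 91 → 82 → 68 → 100 → 1  — happy
320: 320 → 13 → 10 → 1  — happy
321: 321 → 14 → 17 → 50 → 25 → 29 → 85 → 89 → 145 → 42 → 20 → 4 → 16 → 37 → 58 → 89  — not happy
322: 322 → 17 → 50 → 25 → 29 → 85 → 89 → 145 → 42 → 20 → 4 → 16 → 37 → 58 → 89  — not happy
323: 323 → 22 → 8 → 64 → 52 → 29 → 85 → 89 → 145 → 42 → 20 → 4 → 16 → 37 → 58 → 89  — not happy
324: 324 → 29 → 85 → 89 → 145 → 42 → 20 → 4 → 16 → 37 → 58 → 89  — not happy
325: 325 → 38 → 73 → 58 → 89 → 145 → 42 → 20 → 4 → 16 → 37 → 58  — not happy
happy: 319, 320

2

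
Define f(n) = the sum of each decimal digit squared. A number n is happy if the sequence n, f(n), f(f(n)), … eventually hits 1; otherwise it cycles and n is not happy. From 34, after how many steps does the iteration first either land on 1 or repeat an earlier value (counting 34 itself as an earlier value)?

34 → 3² + 4² = 25
25 → 2² + 5² = 29
29 → 2² + 9² = 85
85 → 8² + 5² = 89
89 → 8² + 9² = 145
145 → 1² + 4² + 5² = 42
42 → 4² + 2² = 20
20 → 2² + 0² = 4
4 → 4² = 16
16 → 1² + 6² = 37
37 → 3² + 7² = 58
58 → 5² + 8² = 89  — 89 repeats.
That took 12 steps.

12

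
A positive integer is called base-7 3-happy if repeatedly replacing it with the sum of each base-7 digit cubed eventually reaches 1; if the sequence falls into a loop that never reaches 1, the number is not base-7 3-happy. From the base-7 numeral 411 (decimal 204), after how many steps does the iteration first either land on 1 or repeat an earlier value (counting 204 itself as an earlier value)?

204 = (4,1,1)_7 → 4³ + 1³ + 1³ = 64 + 1 + 1 = 66
66 = (1,2,3)_7 → 1³ + 2³ + 3³ = 1 + 8 + 27 = 36
36 = (5,1)_7 → 5³ + 1³ = 125 + 1 = 126
126 = (2,4,0)_7 → 2³ + 4³ + 0³ = 8 + 64 + 0 = 72
72 = (1,3,2)_7 → 1³ + 3³ + 2³ = 1 + 27 + 8 = 36  — 36 repeats.
That took 5 steps.

5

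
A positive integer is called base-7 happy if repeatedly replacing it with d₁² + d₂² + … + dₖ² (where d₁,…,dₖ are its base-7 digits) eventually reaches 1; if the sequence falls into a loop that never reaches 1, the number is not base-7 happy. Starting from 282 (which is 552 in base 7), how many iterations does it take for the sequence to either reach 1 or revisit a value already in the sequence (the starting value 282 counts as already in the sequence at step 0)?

6

282 = (5,5,2)_7 → 54
54 = (1,0,5)_7 → 26
26 = (3,5)_7 → 34
34 = (4,6)_7 → 52
52 = (1,0,3)_7 → 10
10 = (1,3)_7 → 10  — 10 repeats.
That took 6 steps.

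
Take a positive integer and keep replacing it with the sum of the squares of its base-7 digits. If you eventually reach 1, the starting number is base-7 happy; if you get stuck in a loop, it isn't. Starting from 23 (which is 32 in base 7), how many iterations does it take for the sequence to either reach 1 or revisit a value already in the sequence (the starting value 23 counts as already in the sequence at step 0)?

5

23 = (3,2)_7 → 3² + 2² = 9 + 4 = 13
13 = (1,6)_7 → 1² + 6² = 1 + 36 = 37
37 = (5,2)_7 → 5² + 2² = 25 + 4 = 29
29 = (4,1)_7 → 4² + 1² = 16 + 1 = 17
17 = (2,3)_7 → 2² + 3² = 4 + 9 = 13  — 13 repeats.
That took 5 steps.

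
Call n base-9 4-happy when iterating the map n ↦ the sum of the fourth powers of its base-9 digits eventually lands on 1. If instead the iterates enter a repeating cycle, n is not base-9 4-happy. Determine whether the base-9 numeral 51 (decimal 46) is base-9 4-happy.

46 = (5,1)_9 → 626
626 = (7,6,5)_9 → 4322
4322 = (5,8,3,2)_9 → 4818
4818 = (6,5,4,3)_9 → 2258
2258 = (3,0,7,8)_9 → 6578
6578 = (1,0,0,1,8)_9 → 4098
4098 = (5,5,5,3)_9 → 1956
1956 = (2,6,1,3)_9 → 1394
1394 = (1,8,1,8)_9 → 8194
8194 = (1,2,2,1,4)_9 → 290
290 = (3,5,2)_9 → 722
722 = (8,8,2)_9 → 8208
8208 = (1,2,2,3,0)_9 → 114
114 = (1,3,6)_9 → 1378
1378 = (1,8,0,1)_9 → 4098  — 4098 already seen; the sequence cycles without reaching 1.

not base-9 4-happy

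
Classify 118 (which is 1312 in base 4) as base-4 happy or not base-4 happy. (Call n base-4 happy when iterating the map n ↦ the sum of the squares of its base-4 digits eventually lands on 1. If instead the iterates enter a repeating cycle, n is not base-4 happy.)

base-4 happy

118 = (1,3,1,2)_4 → 1² + 3² + 1² + 2² = 15
15 = (3,3)_4 → 3² + 3² = 18
18 = (1,0,2)_4 → 1² + 0² + 2² = 5
5 = (1,1)_4 → 1² + 1² = 2
2 = (2)_4 → 2² = 4
4 = (1,0)_4 → 1² + 0² = 1  — reached 1.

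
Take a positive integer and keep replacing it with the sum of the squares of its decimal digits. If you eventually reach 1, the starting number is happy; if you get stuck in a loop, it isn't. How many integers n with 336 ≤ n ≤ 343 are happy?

1

336: 336 → 54 → 41 → 17 → 50 → 25 → 29 → 85 → 89 → 145 → 42 → 20 → 4 → 16 → 37 → 58 → 89  (repeats 89)
337: 337 → 67 → 85 → 89 → 145 → 42 → 20 → 4 → 16 → 37 → 58 → 89  (repeats 89)
338: 338 → 82 → 68 → 100 → 1  (reaches 1)
339: 339 → 99 → 162 → 41 → 17 → 50 → 25 → 29 → 85 → 89 → 145 → 42 → 20 → 4 → 16 → 37 → 58 → 89  (repeats 89)
340: 340 → 25 → 29 → 85 → 89 → 145 → 42 → 20 → 4 → 16 → 37 → 58 → 89  (repeats 89)
341: 341 → 26 → 40 → 16 → 37 → 58 → 89 → 145 → 42 → 20 → 4 → 16  (repeats 16)
342: 342 → 29 → 85 → 89 → 145 → 42 → 20 → 4 → 16 → 37 → 58 → 89  (repeats 89)
343: 343 → 34 → 25 → 29 → 85 → 89 → 145 → 42 → 20 → 4 → 16 → 37 → 58 → 89  (repeats 89)
happy: 338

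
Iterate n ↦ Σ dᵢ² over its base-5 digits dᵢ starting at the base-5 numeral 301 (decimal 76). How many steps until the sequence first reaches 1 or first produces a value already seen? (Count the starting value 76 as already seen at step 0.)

4

76 = (3,0,1)_5 → 3² + 0² + 1² = 10
10 = (2,0)_5 → 2² + 0² = 4
4 = (4)_5 → 4² = 16
16 = (3,1)_5 → 3² + 1² = 10  — 10 repeats.
That took 4 steps.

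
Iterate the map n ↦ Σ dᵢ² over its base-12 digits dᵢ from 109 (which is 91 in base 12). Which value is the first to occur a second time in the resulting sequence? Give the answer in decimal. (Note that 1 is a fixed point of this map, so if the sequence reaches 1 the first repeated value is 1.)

5

109 = (9,1)_12 → 9² + 1² = 81 + 1 = 82
82 = (6,10)_12 → 6² + 10² = 36 + 100 = 136
136 = (11,4)_12 → 11² + 4² = 121 + 16 = 137
137 = (11,5)_12 → 11² + 5² = 121 + 25 = 146
146 = (1,0,2)_12 → 1² + 0² + 2² = 1 + 0 + 4 = 5
5 = (5)_12 → 5² = 25
25 = (2,1)_12 → 2² + 1² = 4 + 1 = 5  — 5 already appeared earlier.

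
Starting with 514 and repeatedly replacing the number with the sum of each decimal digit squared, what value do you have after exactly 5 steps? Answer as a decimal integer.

37

514 → 5² + 1² + 4² = 25 + 1 + 16 = 42
42 → 4² + 2² = 16 + 4 = 20
20 → 2² + 0² = 4 + 0 = 4
4 → 4² = 16
16 → 1² + 6² = 1 + 36 = 37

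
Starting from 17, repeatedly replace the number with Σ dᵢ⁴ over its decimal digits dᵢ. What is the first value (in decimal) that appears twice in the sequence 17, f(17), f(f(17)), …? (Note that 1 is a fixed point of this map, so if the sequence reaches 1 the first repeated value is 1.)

8208

17 → 1⁴ + 7⁴ = 2402
2402 → 2⁴ + 4⁴ + 0⁴ + 2⁴ = 288
288 → 2⁴ + 8⁴ + 8⁴ = 8208
8208 → 8⁴ + 2⁴ + 0⁴ + 8⁴ = 8208  — 8208 already appeared earlier.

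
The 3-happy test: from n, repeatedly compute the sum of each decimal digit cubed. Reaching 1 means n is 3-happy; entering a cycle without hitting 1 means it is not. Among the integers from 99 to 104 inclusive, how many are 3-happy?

99: 99 → 1458 → 702 → 351 → 153 → 153  — not 3-happy
100: 100 → 1  — 3-happy
101: 101 → 2 → 8 → 512 → 134 → 92 → 737 → 713 → 371 → 371  — not 3-happy
102: 102 → 9 → 729 → 1080 → 513 → 153 → 153  — not 3-happy
103: 103 → 28 → 520 → 133 → 55 → 250 → 133  — not 3-happy
104: 104 → 65 → 341 → 92 → 737 → 713 → 371 → 371  — not 3-happy
3-happy: 100

1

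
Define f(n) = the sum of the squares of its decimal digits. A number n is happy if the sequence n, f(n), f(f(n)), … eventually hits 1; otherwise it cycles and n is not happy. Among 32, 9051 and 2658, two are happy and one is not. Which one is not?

32: 32 → 13 → 10 → 1  — reaches 1 (happy)
9051: 9051 → 107 → 50 → 25 → 29 → 85 → 89 → 145 → 42 → 20 → 4 → 16 → 37 → 58 → 89  — repeats 89 (not happy)
2658: 2658 → 129 → 86 → 100 → 1  — reaches 1 (happy)

9051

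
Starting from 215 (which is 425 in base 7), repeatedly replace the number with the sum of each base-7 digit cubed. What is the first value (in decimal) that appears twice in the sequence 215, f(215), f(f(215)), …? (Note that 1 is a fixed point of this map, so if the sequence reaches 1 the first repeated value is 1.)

197

215 = (4,2,5)_7 → 4³ + 2³ + 5³ = 197
197 = (4,0,1)_7 → 4³ + 0³ + 1³ = 65
65 = (1,2,2)_7 → 1³ + 2³ + 2³ = 17
17 = (2,3)_7 → 2³ + 3³ = 35
35 = (5,0)_7 → 5³ + 0³ = 125
125 = (2,3,6)_7 → 2³ + 3³ + 6³ = 251
251 = (5,0,6)_7 → 5³ + 0³ + 6³ = 341
341 = (6,6,5)_7 → 6³ + 6³ + 5³ = 557
557 = (1,4,2,4)_7 → 1³ + 4³ + 2³ + 4³ = 137
137 = (2,5,4)_7 → 2³ + 5³ + 4³ = 197  — 197 already appeared earlier.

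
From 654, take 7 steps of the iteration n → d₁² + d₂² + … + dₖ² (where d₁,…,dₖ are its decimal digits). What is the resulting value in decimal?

654 → 6² + 5² + 4² = 77
77 → 7² + 7² = 98
98 → 9² + 8² = 145
145 → 1² + 4² + 5² = 42
42 → 4² + 2² = 20
20 → 2² + 0² = 4
4 → 4² = 16

16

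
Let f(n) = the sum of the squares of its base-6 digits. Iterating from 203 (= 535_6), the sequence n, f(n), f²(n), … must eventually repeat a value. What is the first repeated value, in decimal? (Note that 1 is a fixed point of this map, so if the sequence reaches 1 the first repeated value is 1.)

17

203 = (5,3,5)_6 → 5² + 3² + 5² = 59
59 = (1,3,5)_6 → 1² + 3² + 5² = 35
35 = (5,5)_6 → 5² + 5² = 50
50 = (1,2,2)_6 → 1² + 2² + 2² = 9
9 = (1,3)_6 → 1² + 3² = 10
10 = (1,4)_6 → 1² + 4² = 17
17 = (2,5)_6 → 2² + 5² = 29
29 = (4,5)_6 → 4² + 5² = 41
41 = (1,0,5)_6 → 1² + 0² + 5² = 26
26 = (4,2)_6 → 4² + 2² = 20
20 = (3,2)_6 → 3² + 2² = 13
13 = (2,1)_6 → 2² + 1² = 5
5 = (5)_6 → 5² = 25
25 = (4,1)_6 → 4² + 1² = 17  — 17 already appeared earlier.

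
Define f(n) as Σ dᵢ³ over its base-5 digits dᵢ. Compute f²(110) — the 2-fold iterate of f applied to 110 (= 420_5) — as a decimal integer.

110 = (4,2,0)_5 → 72
72 = (2,4,2)_5 → 80

80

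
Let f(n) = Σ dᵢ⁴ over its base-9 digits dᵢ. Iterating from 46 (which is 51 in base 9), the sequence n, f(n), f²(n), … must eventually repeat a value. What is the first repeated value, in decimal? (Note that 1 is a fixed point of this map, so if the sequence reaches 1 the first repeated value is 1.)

46 = (5,1)_9 → 626
626 = (7,6,5)_9 → 4322
4322 = (5,8,3,2)_9 → 4818
4818 = (6,5,4,3)_9 → 2258
2258 = (3,0,7,8)_9 → 6578
6578 = (1,0,0,1,8)_9 → 4098
4098 = (5,5,5,3)_9 → 1956
1956 = (2,6,1,3)_9 → 1394
1394 = (1,8,1,8)_9 → 8194
8194 = (1,2,2,1,4)_9 → 290
290 = (3,5,2)_9 → 722
722 = (8,8,2)_9 → 8208
8208 = (1,2,2,3,0)_9 → 114
114 = (1,3,6)_9 → 1378
1378 = (1,8,0,1)_9 → 4098  — 4098 already appeared earlier.

4098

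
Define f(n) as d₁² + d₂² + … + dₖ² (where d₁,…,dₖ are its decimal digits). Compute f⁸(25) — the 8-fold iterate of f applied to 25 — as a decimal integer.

16

25 → 29
29 → 85
85 → 89
89 → 145
145 → 42
42 → 20
20 → 4
4 → 16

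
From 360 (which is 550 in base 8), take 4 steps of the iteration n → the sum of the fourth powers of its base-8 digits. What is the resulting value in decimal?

360 = (5,5,0)_8 → 5⁴ + 5⁴ + 0⁴ = 625 + 625 + 0 = 1250
1250 = (2,3,4,2)_8 → 2⁴ + 3⁴ + 4⁴ + 2⁴ = 16 + 81 + 256 + 16 = 369
369 = (5,6,1)_8 → 5⁴ + 6⁴ + 1⁴ = 625 + 1296 + 1 = 1922
1922 = (3,6,0,2)_8 → 3⁴ + 6⁴ + 0⁴ + 2⁴ = 81 + 1296 + 0 + 16 = 1393

1393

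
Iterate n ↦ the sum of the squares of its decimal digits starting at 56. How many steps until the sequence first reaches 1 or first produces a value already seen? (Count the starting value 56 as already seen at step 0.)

56 → 5² + 6² = 25 + 36 = 61
61 → 6² + 1² = 36 + 1 = 37
37 → 3² + 7² = 9 + 49 = 58
58 → 5² + 8² = 25 + 64 = 89
89 → 8² + 9² = 64 + 81 = 145
145 → 1² + 4² + 5² = 1 + 16 + 25 = 42
42 → 4² + 2² = 16 + 4 = 20
20 → 2² + 0² = 4 + 0 = 4
4 → 4² = 16
16 → 1² + 6² = 1 + 36 = 37  — 37 repeats.
That took 10 steps.

10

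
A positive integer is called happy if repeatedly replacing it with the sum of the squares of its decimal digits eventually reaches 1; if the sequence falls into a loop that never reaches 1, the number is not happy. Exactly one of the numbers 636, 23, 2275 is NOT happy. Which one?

636

636: 636 → 81 → 65 → 61 → 37 → 58 → 89 → 145 → 42 → 20 → 4 → 16 → 37  — repeats 37 (not happy)
23: 23 → 13 → 10 → 1  — reaches 1 (happy)
2275: 2275 → 82 → 68 → 100 → 1  — reaches 1 (happy)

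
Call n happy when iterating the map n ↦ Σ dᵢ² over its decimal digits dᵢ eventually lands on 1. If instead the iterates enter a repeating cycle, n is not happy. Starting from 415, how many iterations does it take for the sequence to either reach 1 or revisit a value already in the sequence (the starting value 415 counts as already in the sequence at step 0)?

9

415 → 4² + 1² + 5² = 42
42 → 4² + 2² = 20
20 → 2² + 0² = 4
4 → 4² = 16
16 → 1² + 6² = 37
37 → 3² + 7² = 58
58 → 5² + 8² = 89
89 → 8² + 9² = 145
145 → 1² + 4² + 5² = 42  — 42 repeats.
That took 9 steps.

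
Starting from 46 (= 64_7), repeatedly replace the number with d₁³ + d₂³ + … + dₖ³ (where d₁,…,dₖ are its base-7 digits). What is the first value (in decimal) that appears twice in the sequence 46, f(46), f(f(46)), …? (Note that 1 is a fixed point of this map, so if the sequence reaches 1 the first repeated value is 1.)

46 = (6,4)_7 → 6³ + 4³ = 280
280 = (5,5,0)_7 → 5³ + 5³ + 0³ = 250
250 = (5,0,5)_7 → 5³ + 0³ + 5³ = 250  — 250 already appeared earlier.

250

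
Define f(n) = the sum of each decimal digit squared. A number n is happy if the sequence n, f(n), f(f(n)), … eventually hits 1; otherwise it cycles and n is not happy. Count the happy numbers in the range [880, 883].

880: 880 → 128 → 69 → 117 → 51 → 26 → 40 → 16 → 37 → 58 → 89 → 145 → 42 → 20 → 4 → 16  — not happy
881: 881 → 129 → 86 → 100 → 1  — happy
882: 882 → 132 → 14 → 17 → 50 → 25 → 29 → 85 → 89 → 145 → 42 → 20 → 4 → 16 → 37 → 58 → 89  — not happy
883: 883 → 137 → 59 → 106 → 37 → 58 → 89 → 145 → 42 → 20 → 4 → 16 → 37  — not happy
happy: 881

1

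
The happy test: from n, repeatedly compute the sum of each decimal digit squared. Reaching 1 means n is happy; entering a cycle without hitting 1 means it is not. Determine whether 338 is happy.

happy

338 → 3² + 3² + 8² = 9 + 9 + 64 = 82
82 → 8² + 2² = 64 + 4 = 68
68 → 6² + 8² = 36 + 64 = 100
100 → 1² + 0² + 0² = 1 + 0 + 0 = 1  — reached 1.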